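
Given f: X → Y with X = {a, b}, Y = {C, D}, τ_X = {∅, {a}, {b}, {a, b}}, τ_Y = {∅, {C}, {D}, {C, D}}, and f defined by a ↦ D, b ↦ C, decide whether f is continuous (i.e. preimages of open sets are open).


f IS continuous.

Compute f^{-1}(U) for each U ∈ τ_Y:
  U = ∅: f^{-1}(U) = ∅ ∈ τ_X ✓.
  U = {C}: f^{-1}(U) = {b} ∈ τ_X ✓.
  U = {D}: f^{-1}(U) = {a} ∈ τ_X ✓.
  U = {C, D}: f^{-1}(U) = {a, b} ∈ τ_X ✓.
Every preimage lies in τ_X, so f IS continuous.


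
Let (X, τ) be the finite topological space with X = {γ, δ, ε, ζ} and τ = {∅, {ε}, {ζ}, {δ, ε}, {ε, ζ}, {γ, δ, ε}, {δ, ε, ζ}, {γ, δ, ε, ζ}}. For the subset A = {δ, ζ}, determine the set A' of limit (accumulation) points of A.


A' = {γ}

For each x ∈ X, list the open sets U ∈ τ with x ∈ U, then check whether U ∩ (A ∖ {x}) ≠ ∅ for every such U.
  x = γ: opens ∋ x are {γ, δ, ε}, {γ, δ, ε, ζ}; each meets A ∖ {γ}, so x IS a limit point.
  x = δ: open {δ, ε} ∋ x has {δ, ε} ∩ (A ∖ {δ}) = ∅, so x is NOT a limit point.
  x = ε: open {ε} ∋ x has {ε} ∩ (A ∖ {ε}) = ∅, so x is NOT a limit point.
  x = ζ: open {ζ} ∋ x has {ζ} ∩ (A ∖ {ζ}) = ∅, so x is NOT a limit point.
Collecting: A' = {γ}.


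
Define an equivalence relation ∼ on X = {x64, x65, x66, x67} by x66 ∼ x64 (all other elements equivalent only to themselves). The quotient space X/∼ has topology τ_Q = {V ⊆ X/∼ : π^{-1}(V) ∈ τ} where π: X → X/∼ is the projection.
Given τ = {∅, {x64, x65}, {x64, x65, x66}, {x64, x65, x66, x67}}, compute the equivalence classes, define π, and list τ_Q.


X/∼ = {[x64=x66], [x65], [x67]}; |τ_Q| = 3.

Equivalence classes: [x64=x66], [x65], [x67].
Quotient map π: X → X/∼ sends x64 ↦ [x64=x66], x65 ↦ [x65], x66 ↦ [x64=x66], x67 ↦ [x67].
For each subset V ⊆ X/∼, compute π^{-1}(V) ⊆ X and check whether π^{-1}(V) ∈ τ. V is open in τ_Q iff π^{-1}(V) ∈ τ.
  V = {}: π^{-1}(V) = ∅ ∈ τ ✓.
  V = {[x64=x66]}: π^{-1}(V) = {x64, x66} ∉ τ ✗.
  V = {[x65]}: π^{-1}(V) = {x65} ∉ τ ✗.
  V = {[x64=x66], [x65]}: π^{-1}(V) = {x64, x65, x66} ∈ τ ✓.
  V = {[x67]}: π^{-1}(V) = {x67} ∉ τ ✗.
  V = {[x64=x66], [x67]}: π^{-1}(V) = {x64, x66, x67} ∉ τ ✗.
  V = {[x65], [x67]}: π^{-1}(V) = {x65, x67} ∉ τ ✗.
  V = {[x64=x66], [x65], [x67]}: π^{-1}(V) = {x64, x65, x66, x67} ∈ τ ✓.
Open sets in the quotient: τ_Q = {{}, {[x64=x66], [x65]}, {[x64=x66], [x65], [x67]}} (3 elements).


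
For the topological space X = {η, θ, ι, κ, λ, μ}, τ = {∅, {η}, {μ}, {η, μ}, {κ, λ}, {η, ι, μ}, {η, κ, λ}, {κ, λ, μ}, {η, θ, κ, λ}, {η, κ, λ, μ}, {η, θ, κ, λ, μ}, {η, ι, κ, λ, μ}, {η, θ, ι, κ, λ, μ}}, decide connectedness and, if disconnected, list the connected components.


(X, τ) is connected.

Find clopen sets (U ∈ τ with X ∖ U ∈ τ):
  U = ∅, X ∖ U = {η, θ, ι, κ, λ, μ} — both open, so U is clopen.
  U = {η, θ, ι, κ, λ, μ}, X ∖ U = ∅ — both open, so U is clopen.
Only trivial clopens (∅ and X) exist, so (X, τ) is connected.
Compute connected components by grouping points that agree on all clopens:
  component: {η, θ, ι, κ, λ, μ}


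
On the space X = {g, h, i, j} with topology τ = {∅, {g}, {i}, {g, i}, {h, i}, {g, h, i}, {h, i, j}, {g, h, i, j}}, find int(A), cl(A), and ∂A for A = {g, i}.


int(A) = {g, i}, cl(A) = {g, h, i, j}, ∂A = {h, j}.

Closed sets in (X, τ) are complements of opens:
  closed(X, τ) = {∅, {g}, {j}, {g, j}, {h, j}, {g, h, j}, {h, i, j}, {g, h, i, j}}.
int(A) = ⋃ {U ∈ τ : U ⊆ A}. Opens contained in A: ∅, {g}, {i}, {g, i}.
Taking the union of these: int(A) = {g, i}.
cl(A) = ⋂ {C closed : A ⊆ C}. Closed sets containing A: {g, h, i, j}.
Intersecting these: cl(A) = {g, h, i, j}.
∂A = cl(A) ∖ int(A) = {g, h, i, j} ∖ {g, i} = {h, j}.


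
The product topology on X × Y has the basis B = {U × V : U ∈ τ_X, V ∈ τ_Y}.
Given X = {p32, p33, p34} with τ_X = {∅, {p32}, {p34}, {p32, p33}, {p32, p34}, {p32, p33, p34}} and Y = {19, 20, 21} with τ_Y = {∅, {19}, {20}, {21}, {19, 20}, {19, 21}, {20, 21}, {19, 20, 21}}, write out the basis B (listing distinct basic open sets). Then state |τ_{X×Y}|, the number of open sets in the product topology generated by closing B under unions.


Basis B = {∅ × ∅, {p32} × {19}, {p32} × {20}, {p32} × {21}, {p34} × {19}, {p34} × {20}, {p34} × {21}, {p32} × {19, 20}, {p32} × {19, 21}, {p32, p33} × {19}, {p32, p34} × {19}, {p32} × {20, 21}, {p32, p33} × {20}, {p32, p34} × {20}, {p32, p33} × {21}, {p32, p34} × {21}, {p34} × {19, 20}, {p34} × {19, 21}, {p34} × {20, 21}, {p32} × {19, 20, 21}, {p32, p33, p34} × {19}, {p32, p33, p34} × {20}, {p32, p33, p34} × {21}, {p34} × {19, 20, 21}, {p32, p33} × {19, 20}, {p32, p34} × {19, 20}, {p32, p33} × {19, 21}, {p32, p34} × {19, 21}, {p32, p33} × {20, 21}, {p32, p34} × {20, 21}, {p32, p33} × {19, 20, 21}, {p32, p34} × {19, 20, 21}, {p32, p33, p34} × {19, 20}, {p32, p33, p34} × {19, 21}, {p32, p33, p34} × {20, 21}, {p32, p33, p34} × {19, 20, 21}}; |τ_{X×Y}| = 216.

Enumerate products U × V with U ∈ τ_X, V ∈ τ_Y (deduplicated):
  ∅ × ∅ = {} (∅)
  {p32} × {19} = {(p32,19)}
  {p32} × {20} = {(p32,20)}
  {p32} × {21} = {(p32,21)}
  {p34} × {19} = {(p34,19)}
  {p34} × {20} = {(p34,20)}
  {p34} × {21} = {(p34,21)}
  {p32} × {19, 20} = {(p32,19), (p32,20)}
  {p32} × {19, 21} = {(p32,19), (p32,21)}
  {p32, p33} × {19} = {(p32,19), (p33,19)}
  {p32, p34} × {19} = {(p32,19), (p34,19)}
  {p32} × {20, 21} = {(p32,20), (p32,21)}
  {p32, p33} × {20} = {(p32,20), (p33,20)}
  {p32, p34} × {20} = {(p32,20), (p34,20)}
  {p32, p33} × {21} = {(p32,21), (p33,21)}
  {p32, p34} × {21} = {(p32,21), (p34,21)}
  {p34} × {19, 20} = {(p34,19), (p34,20)}
  {p34} × {19, 21} = {(p34,19), (p34,21)}
  {p34} × {20, 21} = {(p34,20), (p34,21)}
  {p32} × {19, 20, 21} = {(p32,19), (p32,20), (p32,21)}
  {p32, p33, p34} × {19} = {(p32,19), (p33,19), (p34,19)}
  {p32, p33, p34} × {20} = {(p32,20), (p33,20), (p34,20)}
  {p32, p33, p34} × {21} = {(p32,21), (p33,21), (p34,21)}
  {p34} × {19, 20, 21} = {(p34,19), (p34,20), (p34,21)}
  {p32, p33} × {19, 20} = {(p32,19), (p32,20), (p33,19), (p33,20)}
  {p32, p34} × {19, 20} = {(p32,19), (p32,20), (p34,19), (p34,20)}
  {p32, p33} × {19, 21} = {(p32,19), (p32,21), (p33,19), (p33,21)}
  {p32, p34} × {19, 21} = {(p32,19), (p32,21), (p34,19), (p34,21)}
  {p32, p33} × {20, 21} = {(p32,20), (p32,21), (p33,20), (p33,21)}
  {p32, p34} × {20, 21} = {(p32,20), (p32,21), (p34,20), (p34,21)}
  {p32, p33} × {19, 20, 21} = {(p32,19), (p32,20), (p32,21), (p33,19), (p33,20), (p33,21)}
  {p32, p34} × {19, 20, 21} = {(p32,19), (p32,20), (p32,21), (p34,19), (p34,20), (p34,21)}
  {p32, p33, p34} × {19, 20} = {(p32,19), (p32,20), (p33,19), (p33,20), (p34,19), (p34,20)}
  {p32, p33, p34} × {19, 21} = {(p32,19), (p32,21), (p33,19), (p33,21), (p34,19), (p34,21)}
  {p32, p33, p34} × {20, 21} = {(p32,20), (p32,21), (p33,20), (p33,21), (p34,20), (p34,21)}
  {p32, p33, p34} × {19, 20, 21} = {(p32,19), (p32,20), (p32,21), (p33,19), (p33,20), (p33,21), (p34,19), (p34,20), (p34,21)}
These 36 distinct sets form the basis B.
Close under arbitrary unions to get τ_{X×Y}; counting gives |τ_{X×Y}| = 216.


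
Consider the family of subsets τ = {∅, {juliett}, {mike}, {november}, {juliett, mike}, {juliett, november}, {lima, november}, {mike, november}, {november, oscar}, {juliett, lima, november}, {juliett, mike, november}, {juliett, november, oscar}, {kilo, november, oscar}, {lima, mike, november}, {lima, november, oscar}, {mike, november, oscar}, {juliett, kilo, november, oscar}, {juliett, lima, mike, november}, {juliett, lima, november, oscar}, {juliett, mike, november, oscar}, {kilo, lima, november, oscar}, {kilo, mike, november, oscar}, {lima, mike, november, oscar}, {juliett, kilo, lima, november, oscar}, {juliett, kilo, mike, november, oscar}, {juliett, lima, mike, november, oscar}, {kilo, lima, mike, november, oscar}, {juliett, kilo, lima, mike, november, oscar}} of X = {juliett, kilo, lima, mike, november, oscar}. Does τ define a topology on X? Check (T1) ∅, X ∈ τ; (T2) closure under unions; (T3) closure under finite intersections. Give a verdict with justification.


τ IS a topology on X.

Axiom (T1): ∅ ∈ τ? Yes; X ∈ τ? Yes.
Axiom (T2/T3): check pairwise unions and intersections of members of τ.
All pairwise intersections and unions checked — each lies in τ. Therefore τ satisfies (T1), (T2), (T3): it IS a topology on X.


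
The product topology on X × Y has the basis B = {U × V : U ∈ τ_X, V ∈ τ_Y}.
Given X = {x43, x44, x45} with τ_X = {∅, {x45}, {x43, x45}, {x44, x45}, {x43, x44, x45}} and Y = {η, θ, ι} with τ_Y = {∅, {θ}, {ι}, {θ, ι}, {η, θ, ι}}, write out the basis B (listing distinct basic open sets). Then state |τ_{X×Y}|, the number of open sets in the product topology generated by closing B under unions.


Basis B = {∅ × ∅, {x45} × {θ}, {x45} × {ι}, {x43, x45} × {θ}, {x43, x45} × {ι}, {x44, x45} × {θ}, {x44, x45} × {ι}, {x45} × {θ, ι}, {x43, x44, x45} × {θ}, {x43, x44, x45} × {ι}, {x45} × {η, θ, ι}, {x43, x45} × {θ, ι}, {x44, x45} × {θ, ι}, {x43, x45} × {η, θ, ι}, {x43, x44, x45} × {θ, ι}, {x44, x45} × {η, θ, ι}, {x43, x44, x45} × {η, θ, ι}}; |τ_{X×Y}| = 50.

Enumerate products U × V with U ∈ τ_X, V ∈ τ_Y (deduplicated):
  ∅ × ∅ = {} (∅)
  {x45} × {θ} = {(x45,θ)}
  {x45} × {ι} = {(x45,ι)}
  {x43, x45} × {θ} = {(x43,θ), (x45,θ)}
  {x43, x45} × {ι} = {(x43,ι), (x45,ι)}
  {x44, x45} × {θ} = {(x44,θ), (x45,θ)}
  {x44, x45} × {ι} = {(x44,ι), (x45,ι)}
  {x45} × {θ, ι} = {(x45,θ), (x45,ι)}
  {x43, x44, x45} × {θ} = {(x43,θ), (x44,θ), (x45,θ)}
  {x43, x44, x45} × {ι} = {(x43,ι), (x44,ι), (x45,ι)}
  {x45} × {η, θ, ι} = {(x45,η), (x45,θ), (x45,ι)}
  {x43, x45} × {θ, ι} = {(x43,θ), (x43,ι), (x45,θ), (x45,ι)}
  {x44, x45} × {θ, ι} = {(x44,θ), (x44,ι), (x45,θ), (x45,ι)}
  {x43, x45} × {η, θ, ι} = {(x43,η), (x43,θ), (x43,ι), (x45,η), (x45,θ), (x45,ι)}
  {x43, x44, x45} × {θ, ι} = {(x43,θ), (x43,ι), (x44,θ), (x44,ι), (x45,θ), (x45,ι)}
  {x44, x45} × {η, θ, ι} = {(x44,η), (x44,θ), (x44,ι), (x45,η), (x45,θ), (x45,ι)}
  {x43, x44, x45} × {η, θ, ι} = {(x43,η), (x43,θ), (x43,ι), (x44,η), (x44,θ), (x44,ι), (x45,η), (x45,θ), (x45,ι)}
These 17 distinct sets form the basis B.
Close under arbitrary unions to get τ_{X×Y}; counting gives |τ_{X×Y}| = 50.


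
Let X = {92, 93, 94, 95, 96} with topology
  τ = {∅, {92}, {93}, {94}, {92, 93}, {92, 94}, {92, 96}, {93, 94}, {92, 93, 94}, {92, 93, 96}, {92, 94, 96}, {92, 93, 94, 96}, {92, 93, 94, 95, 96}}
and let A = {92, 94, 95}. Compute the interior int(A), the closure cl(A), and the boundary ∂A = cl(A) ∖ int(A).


int(A) = {92, 94}, cl(A) = {92, 94, 95, 96}, ∂A = {95, 96}.

Closed sets in (X, τ) are complements of opens:
  closed(X, τ) = {∅, {95}, {93, 95}, {94, 95}, {95, 96}, {92, 95, 96}, {93, 94, 95}, {93, 95, 96}, {94, 95, 96}, {92, 93, 95, 96}, {92, 94, 95, 96}, {93, 94, 95, 96}, {92, 93, 94, 95, 96}}.
int(A) = ⋃ {U ∈ τ : U ⊆ A}. Opens contained in A: ∅, {92}, {94}, {92, 94}.
Taking the union of these: int(A) = {92, 94}.
cl(A) = ⋂ {C closed : A ⊆ C}. Closed sets containing A: {92, 94, 95, 96}, {92, 93, 94, 95, 96}.
Intersecting these: cl(A) = {92, 94, 95, 96}.
∂A = cl(A) ∖ int(A) = {92, 94, 95, 96} ∖ {92, 94} = {95, 96}.


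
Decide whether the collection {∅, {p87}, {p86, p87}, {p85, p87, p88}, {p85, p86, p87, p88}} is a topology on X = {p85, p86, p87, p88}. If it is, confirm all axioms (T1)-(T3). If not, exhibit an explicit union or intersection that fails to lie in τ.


τ IS a topology on X.

Axiom (T1): ∅ ∈ τ? Yes; X ∈ τ? Yes.
Axiom (T2/T3): check pairwise unions and intersections of members of τ.
All pairwise intersections and unions checked — each lies in τ. Therefore τ satisfies (T1), (T2), (T3): it IS a topology on X.


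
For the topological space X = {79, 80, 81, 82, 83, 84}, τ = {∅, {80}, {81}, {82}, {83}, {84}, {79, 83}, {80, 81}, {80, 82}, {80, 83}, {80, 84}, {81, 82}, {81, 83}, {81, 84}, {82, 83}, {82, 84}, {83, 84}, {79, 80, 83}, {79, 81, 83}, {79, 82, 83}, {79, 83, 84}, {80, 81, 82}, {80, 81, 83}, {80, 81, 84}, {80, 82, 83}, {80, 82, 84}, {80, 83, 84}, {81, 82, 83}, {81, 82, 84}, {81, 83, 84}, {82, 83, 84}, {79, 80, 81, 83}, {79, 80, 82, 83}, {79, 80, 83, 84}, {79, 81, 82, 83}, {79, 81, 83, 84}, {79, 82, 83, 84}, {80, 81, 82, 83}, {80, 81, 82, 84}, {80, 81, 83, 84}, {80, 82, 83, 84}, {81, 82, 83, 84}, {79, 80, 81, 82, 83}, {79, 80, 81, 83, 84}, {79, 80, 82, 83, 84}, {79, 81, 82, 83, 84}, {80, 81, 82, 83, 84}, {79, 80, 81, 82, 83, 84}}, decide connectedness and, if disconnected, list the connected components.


(X, τ) is disconnected; components = [{80}, {81}, {82}, {84}, {79, 83}].

Find clopen sets (U ∈ τ with X ∖ U ∈ τ):
  U = ∅, X ∖ U = {79, 80, 81, 82, 83, 84} — both open, so U is clopen.
  U = {80}, X ∖ U = {79, 81, 82, 83, 84} — both open, so U is clopen.
  U = {81}, X ∖ U = {79, 80, 82, 83, 84} — both open, so U is clopen.
  U = {82}, X ∖ U = {79, 80, 81, 83, 84} — both open, so U is clopen.
  U = {84}, X ∖ U = {79, 80, 81, 82, 83} — both open, so U is clopen.
  U = {79, 83}, X ∖ U = {80, 81, 82, 84} — both open, so U is clopen.
  U = {80, 81}, X ∖ U = {79, 82, 83, 84} — both open, so U is clopen.
  U = {80, 82}, X ∖ U = {79, 81, 83, 84} — both open, so U is clopen.
  U = {80, 84}, X ∖ U = {79, 81, 82, 83} — both open, so U is clopen.
  U = {81, 82}, X ∖ U = {79, 80, 83, 84} — both open, so U is clopen.
  U = {81, 84}, X ∖ U = {79, 80, 82, 83} — both open, so U is clopen.
  U = {82, 84}, X ∖ U = {79, 80, 81, 83} — both open, so U is clopen.
  U = {79, 80, 83}, X ∖ U = {81, 82, 84} — both open, so U is clopen.
  U = {79, 81, 83}, X ∖ U = {80, 82, 84} — both open, so U is clopen.
  U = {79, 82, 83}, X ∖ U = {80, 81, 84} — both open, so U is clopen.
  U = {79, 83, 84}, X ∖ U = {80, 81, 82} — both open, so U is clopen.
  U = {80, 81, 82}, X ∖ U = {79, 83, 84} — both open, so U is clopen.
  U = {80, 81, 84}, X ∖ U = {79, 82, 83} — both open, so U is clopen.
  U = {80, 82, 84}, X ∖ U = {79, 81, 83} — both open, so U is clopen.
  U = {81, 82, 84}, X ∖ U = {79, 80, 83} — both open, so U is clopen.
  U = {79, 80, 81, 83}, X ∖ U = {82, 84} — both open, so U is clopen.
  U = {79, 80, 82, 83}, X ∖ U = {81, 84} — both open, so U is clopen.
  U = {79, 80, 83, 84}, X ∖ U = {81, 82} — both open, so U is clopen.
  U = {79, 81, 82, 83}, X ∖ U = {80, 84} — both open, so U is clopen.
  U = {79, 81, 83, 84}, X ∖ U = {80, 82} — both open, so U is clopen.
  U = {79, 82, 83, 84}, X ∖ U = {80, 81} — both open, so U is clopen.
  U = {80, 81, 82, 84}, X ∖ U = {79, 83} — both open, so U is clopen.
  U = {79, 80, 81, 82, 83}, X ∖ U = {84} — both open, so U is clopen.
  U = {79, 80, 81, 83, 84}, X ∖ U = {82} — both open, so U is clopen.
  U = {79, 80, 82, 83, 84}, X ∖ U = {81} — both open, so U is clopen.
  U = {79, 81, 82, 83, 84}, X ∖ U = {80} — both open, so U is clopen.
  U = {79, 80, 81, 82, 83, 84}, X ∖ U = ∅ — both open, so U is clopen.
Nontrivial clopen(s) exist: e.g. {79, 81, 82, 83, 84}. So (X, τ) is disconnected.
Compute connected components by grouping points that agree on all clopens:
  component: {80}
  component: {81}
  component: {82}
  component: {84}
  component: {79, 83}


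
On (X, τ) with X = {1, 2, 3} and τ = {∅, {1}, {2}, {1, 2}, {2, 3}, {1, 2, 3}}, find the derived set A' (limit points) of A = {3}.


A' = ∅

For each x ∈ X, list the open sets U ∈ τ with x ∈ U, then check whether U ∩ (A ∖ {x}) ≠ ∅ for every such U.
  x = 1: open {1} ∋ x has {1} ∩ (A ∖ {1}) = ∅, so x is NOT a limit point.
  x = 2: open {2} ∋ x has {2} ∩ (A ∖ {2}) = ∅, so x is NOT a limit point.
  x = 3: open {2, 3} ∋ x has {2, 3} ∩ (A ∖ {3}) = ∅, so x is NOT a limit point.
Collecting: A' = ∅.


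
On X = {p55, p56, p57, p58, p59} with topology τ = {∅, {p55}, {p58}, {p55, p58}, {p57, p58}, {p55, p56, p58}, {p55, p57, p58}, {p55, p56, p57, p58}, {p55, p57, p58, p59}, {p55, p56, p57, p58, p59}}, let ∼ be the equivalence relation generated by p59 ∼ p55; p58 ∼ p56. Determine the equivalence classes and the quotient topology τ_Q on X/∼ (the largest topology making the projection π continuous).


X/∼ = {[p55=p59], [p56=p58], [p57]}; |τ_Q| = 2.

Equivalence classes: [p55=p59], [p56=p58], [p57].
Quotient map π: X → X/∼ sends p55 ↦ [p55=p59], p56 ↦ [p56=p58], p57 ↦ [p57], p58 ↦ [p56=p58], p59 ↦ [p55=p59].
For each subset V ⊆ X/∼, compute π^{-1}(V) ⊆ X and check whether π^{-1}(V) ∈ τ. V is open in τ_Q iff π^{-1}(V) ∈ τ.
  V = {}: π^{-1}(V) = ∅ ∈ τ ✓.
  V = {[p55=p59]}: π^{-1}(V) = {p55, p59} ∉ τ ✗.
  V = {[p56=p58]}: π^{-1}(V) = {p56, p58} ∉ τ ✗.
  V = {[p55=p59], [p56=p58]}: π^{-1}(V) = {p55, p56, p58, p59} ∉ τ ✗.
  V = {[p57]}: π^{-1}(V) = {p57} ∉ τ ✗.
  V = {[p55=p59], [p57]}: π^{-1}(V) = {p55, p57, p59} ∉ τ ✗.
  V = {[p56=p58], [p57]}: π^{-1}(V) = {p56, p57, p58} ∉ τ ✗.
  V = {[p55=p59], [p56=p58], [p57]}: π^{-1}(V) = {p55, p56, p57, p58, p59} ∈ τ ✓.
Open sets in the quotient: τ_Q = {{}, {[p55=p59], [p56=p58], [p57]}} (2 elements).


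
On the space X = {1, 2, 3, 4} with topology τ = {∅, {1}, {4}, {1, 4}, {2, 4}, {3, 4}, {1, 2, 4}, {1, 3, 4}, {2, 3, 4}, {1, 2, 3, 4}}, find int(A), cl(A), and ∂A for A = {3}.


int(A) = ∅, cl(A) = {3}, ∂A = {3}.

Closed sets in (X, τ) are complements of opens:
  closed(X, τ) = {∅, {1}, {2}, {3}, {1, 2}, {1, 3}, {2, 3}, {1, 2, 3}, {2, 3, 4}, {1, 2, 3, 4}}.
int(A) = ⋃ {U ∈ τ : U ⊆ A}. Opens contained in A: ∅.
Taking the union of these: int(A) = ∅.
cl(A) = ⋂ {C closed : A ⊆ C}. Closed sets containing A: {3}, {1, 3}, {2, 3}, {1, 2, 3}, {2, 3, 4}, {1, 2, 3, 4}.
Intersecting these: cl(A) = {3}.
∂A = cl(A) ∖ int(A) = {3} ∖ ∅ = {3}.


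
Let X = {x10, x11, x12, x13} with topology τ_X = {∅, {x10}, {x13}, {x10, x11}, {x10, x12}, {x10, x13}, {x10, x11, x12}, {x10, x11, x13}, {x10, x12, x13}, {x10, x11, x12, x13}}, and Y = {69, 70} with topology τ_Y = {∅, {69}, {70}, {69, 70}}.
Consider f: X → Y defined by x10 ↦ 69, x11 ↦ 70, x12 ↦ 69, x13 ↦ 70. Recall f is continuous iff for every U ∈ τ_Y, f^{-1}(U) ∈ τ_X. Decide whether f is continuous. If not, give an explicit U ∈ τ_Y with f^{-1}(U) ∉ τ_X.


f is NOT continuous.

Compute f^{-1}(U) for each U ∈ τ_Y:
  U = ∅: f^{-1}(U) = ∅ ∈ τ_X ✓.
  U = {69}: f^{-1}(U) = {x10, x12} ∈ τ_X ✓.
  U = {70}: f^{-1}(U) = {x11, x13} ∉ τ_X ✗.
  U = {69, 70}: f^{-1}(U) = {x10, x11, x12, x13} ∈ τ_X ✓.
Found U = {70} with f^{-1}(U) = {x11, x13} not in τ_X. Therefore f is NOT continuous.


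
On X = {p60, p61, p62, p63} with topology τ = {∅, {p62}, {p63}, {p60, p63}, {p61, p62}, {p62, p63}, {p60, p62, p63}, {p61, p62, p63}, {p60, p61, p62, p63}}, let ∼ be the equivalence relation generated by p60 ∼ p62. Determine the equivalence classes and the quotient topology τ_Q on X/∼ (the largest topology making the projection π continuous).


X/∼ = {[p60=p62], [p61], [p63]}; |τ_Q| = 4.

Equivalence classes: [p60=p62], [p61], [p63].
Quotient map π: X → X/∼ sends p60 ↦ [p60=p62], p61 ↦ [p61], p62 ↦ [p60=p62], p63 ↦ [p63].
For each subset V ⊆ X/∼, compute π^{-1}(V) ⊆ X and check whether π^{-1}(V) ∈ τ. V is open in τ_Q iff π^{-1}(V) ∈ τ.
  V = {}: π^{-1}(V) = ∅ ∈ τ ✓.
  V = {[p60=p62]}: π^{-1}(V) = {p60, p62} ∉ τ ✗.
  V = {[p61]}: π^{-1}(V) = {p61} ∉ τ ✗.
  V = {[p60=p62], [p61]}: π^{-1}(V) = {p60, p61, p62} ∉ τ ✗.
  V = {[p63]}: π^{-1}(V) = {p63} ∈ τ ✓.
  V = {[p60=p62], [p63]}: π^{-1}(V) = {p60, p62, p63} ∈ τ ✓.
  V = {[p61], [p63]}: π^{-1}(V) = {p61, p63} ∉ τ ✗.
  V = {[p60=p62], [p61], [p63]}: π^{-1}(V) = {p60, p61, p62, p63} ∈ τ ✓.
Open sets in the quotient: τ_Q = {{}, {[p63]}, {[p60=p62], [p63]}, {[p60=p62], [p61], [p63]}} (4 elements).


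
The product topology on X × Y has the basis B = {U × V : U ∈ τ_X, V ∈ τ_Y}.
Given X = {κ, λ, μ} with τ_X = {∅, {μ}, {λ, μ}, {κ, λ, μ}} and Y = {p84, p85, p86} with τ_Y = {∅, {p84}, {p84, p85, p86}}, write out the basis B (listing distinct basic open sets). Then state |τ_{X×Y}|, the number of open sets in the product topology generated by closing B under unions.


Basis B = {∅ × ∅, {μ} × {p84}, {λ, μ} × {p84}, {κ, λ, μ} × {p84}, {μ} × {p84, p85, p86}, {λ, μ} × {p84, p85, p86}, {κ, λ, μ} × {p84, p85, p86}}; |τ_{X×Y}| = 10.

Enumerate products U × V with U ∈ τ_X, V ∈ τ_Y (deduplicated):
  ∅ × ∅ = {} (∅)
  {μ} × {p84} = {(μ,p84)}
  {λ, μ} × {p84} = {(λ,p84), (μ,p84)}
  {κ, λ, μ} × {p84} = {(κ,p84), (λ,p84), (μ,p84)}
  {μ} × {p84, p85, p86} = {(μ,p84), (μ,p85), (μ,p86)}
  {λ, μ} × {p84, p85, p86} = {(λ,p84), (λ,p85), (λ,p86), (μ,p84), (μ,p85), (μ,p86)}
  {κ, λ, μ} × {p84, p85, p86} = {(κ,p84), (κ,p85), (κ,p86), (λ,p84), (λ,p85), (λ,p86), (μ,p84), (μ,p85), (μ,p86)}
These 7 distinct sets form the basis B.
Close under arbitrary unions to get τ_{X×Y}; counting gives |τ_{X×Y}| = 10.


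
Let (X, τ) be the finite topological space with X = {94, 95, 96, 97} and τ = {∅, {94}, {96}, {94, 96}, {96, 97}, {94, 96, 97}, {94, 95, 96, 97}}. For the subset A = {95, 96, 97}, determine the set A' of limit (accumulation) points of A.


A' = {95, 97}

For each x ∈ X, list the open sets U ∈ τ with x ∈ U, then check whether U ∩ (A ∖ {x}) ≠ ∅ for every such U.
  x = 94: open {94} ∋ x has {94} ∩ (A ∖ {94}) = ∅, so x is NOT a limit point.
  x = 95: opens ∋ x are {94, 95, 96, 97}; each meets A ∖ {95}, so x IS a limit point.
  x = 96: open {96} ∋ x has {96} ∩ (A ∖ {96}) = ∅, so x is NOT a limit point.
  x = 97: opens ∋ x are {96, 97}, {94, 96, 97}, {94, 95, 96, 97}; each meets A ∖ {97}, so x IS a limit point.
Collecting: A' = {95, 97}.


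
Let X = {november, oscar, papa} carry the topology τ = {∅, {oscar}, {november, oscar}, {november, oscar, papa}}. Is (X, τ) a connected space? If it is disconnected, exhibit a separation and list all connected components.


(X, τ) is connected.

Find clopen sets (U ∈ τ with X ∖ U ∈ τ):
  U = ∅, X ∖ U = {november, oscar, papa} — both open, so U is clopen.
  U = {november, oscar, papa}, X ∖ U = ∅ — both open, so U is clopen.
Only trivial clopens (∅ and X) exist, so (X, τ) is connected.
Compute connected components by grouping points that agree on all clopens:
  component: {november, oscar, papa}


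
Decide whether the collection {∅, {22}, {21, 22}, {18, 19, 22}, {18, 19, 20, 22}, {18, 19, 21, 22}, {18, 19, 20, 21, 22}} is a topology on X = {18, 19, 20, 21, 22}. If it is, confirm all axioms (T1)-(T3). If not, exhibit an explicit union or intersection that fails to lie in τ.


τ IS a topology on X.

Axiom (T1): ∅ ∈ τ? Yes; X ∈ τ? Yes.
Axiom (T2/T3): check pairwise unions and intersections of members of τ.
All pairwise intersections and unions checked — each lies in τ. Therefore τ satisfies (T1), (T2), (T3): it IS a topology on X.


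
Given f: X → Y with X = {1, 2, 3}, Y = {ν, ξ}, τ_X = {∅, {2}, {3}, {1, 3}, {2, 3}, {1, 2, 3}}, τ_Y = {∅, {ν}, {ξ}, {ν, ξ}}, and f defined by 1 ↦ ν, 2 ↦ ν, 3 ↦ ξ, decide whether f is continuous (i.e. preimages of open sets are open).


f is NOT continuous.

Compute f^{-1}(U) for each U ∈ τ_Y:
  U = ∅: f^{-1}(U) = ∅ ∈ τ_X ✓.
  U = {ν}: f^{-1}(U) = {1, 2} ∉ τ_X ✗.
  U = {ξ}: f^{-1}(U) = {3} ∈ τ_X ✓.
  U = {ν, ξ}: f^{-1}(U) = {1, 2, 3} ∈ τ_X ✓.
Found U = {ν} with f^{-1}(U) = {1, 2} not in τ_X. Therefore f is NOT continuous.


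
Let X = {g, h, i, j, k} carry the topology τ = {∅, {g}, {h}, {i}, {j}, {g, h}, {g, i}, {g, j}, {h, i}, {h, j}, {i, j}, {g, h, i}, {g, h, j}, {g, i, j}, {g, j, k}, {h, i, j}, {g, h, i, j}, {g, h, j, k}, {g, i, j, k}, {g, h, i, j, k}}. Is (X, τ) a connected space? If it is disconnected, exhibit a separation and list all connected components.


(X, τ) is disconnected; components = [{h}, {i}, {g, j, k}].

Find clopen sets (U ∈ τ with X ∖ U ∈ τ):
  U = ∅, X ∖ U = {g, h, i, j, k} — both open, so U is clopen.
  U = {h}, X ∖ U = {g, i, j, k} — both open, so U is clopen.
  U = {i}, X ∖ U = {g, h, j, k} — both open, so U is clopen.
  U = {h, i}, X ∖ U = {g, j, k} — both open, so U is clopen.
  U = {g, j, k}, X ∖ U = {h, i} — both open, so U is clopen.
  U = {g, h, j, k}, X ∖ U = {i} — both open, so U is clopen.
  U = {g, i, j, k}, X ∖ U = {h} — both open, so U is clopen.
  U = {g, h, i, j, k}, X ∖ U = ∅ — both open, so U is clopen.
Nontrivial clopen(s) exist: e.g. {h}. So (X, τ) is disconnected.
Compute connected components by grouping points that agree on all clopens:
  component: {h}
  component: {i}
  component: {g, j, k}


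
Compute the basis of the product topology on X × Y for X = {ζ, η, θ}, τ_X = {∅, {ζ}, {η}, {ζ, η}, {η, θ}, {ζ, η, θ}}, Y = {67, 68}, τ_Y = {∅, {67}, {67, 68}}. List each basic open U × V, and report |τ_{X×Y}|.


Basis B = {∅ × ∅, {ζ} × {67}, {η} × {67}, {ζ} × {67, 68}, {ζ, η} × {67}, {η} × {67, 68}, {η, θ} × {67}, {ζ, η, θ} × {67}, {ζ, η} × {67, 68}, {η, θ} × {67, 68}, {ζ, η, θ} × {67, 68}}; |τ_{X×Y}| = 18.

Enumerate products U × V with U ∈ τ_X, V ∈ τ_Y (deduplicated):
  ∅ × ∅ = {} (∅)
  {ζ} × {67} = {(ζ,67)}
  {η} × {67} = {(η,67)}
  {ζ} × {67, 68} = {(ζ,67), (ζ,68)}
  {ζ, η} × {67} = {(ζ,67), (η,67)}
  {η} × {67, 68} = {(η,67), (η,68)}
  {η, θ} × {67} = {(η,67), (θ,67)}
  {ζ, η, θ} × {67} = {(ζ,67), (η,67), (θ,67)}
  {ζ, η} × {67, 68} = {(ζ,67), (ζ,68), (η,67), (η,68)}
  {η, θ} × {67, 68} = {(η,67), (η,68), (θ,67), (θ,68)}
  {ζ, η, θ} × {67, 68} = {(ζ,67), (ζ,68), (η,67), (η,68), (θ,67), (θ,68)}
These 11 distinct sets form the basis B.
Close under arbitrary unions to get τ_{X×Y}; counting gives |τ_{X×Y}| = 18.


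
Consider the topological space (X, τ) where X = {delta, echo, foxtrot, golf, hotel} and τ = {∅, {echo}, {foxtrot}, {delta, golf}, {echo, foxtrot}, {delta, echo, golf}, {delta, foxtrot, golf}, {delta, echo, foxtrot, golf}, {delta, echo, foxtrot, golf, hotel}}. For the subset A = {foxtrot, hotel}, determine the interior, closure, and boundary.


int(A) = {foxtrot}, cl(A) = {foxtrot, hotel}, ∂A = {hotel}.

Closed sets in (X, τ) are complements of opens:
  closed(X, τ) = {∅, {hotel}, {echo, hotel}, {foxtrot, hotel}, {delta, golf, hotel}, {echo, foxtrot, hotel}, {delta, echo, golf, hotel}, {delta, foxtrot, golf, hotel}, {delta, echo, foxtrot, golf, hotel}}.
int(A) = ⋃ {U ∈ τ : U ⊆ A}. Opens contained in A: ∅, {foxtrot}.
Taking the union of these: int(A) = {foxtrot}.
cl(A) = ⋂ {C closed : A ⊆ C}. Closed sets containing A: {foxtrot, hotel}, {echo, foxtrot, hotel}, {delta, foxtrot, golf, hotel}, {delta, echo, foxtrot, golf, hotel}.
Intersecting these: cl(A) = {foxtrot, hotel}.
∂A = cl(A) ∖ int(A) = {foxtrot, hotel} ∖ {foxtrot} = {hotel}.


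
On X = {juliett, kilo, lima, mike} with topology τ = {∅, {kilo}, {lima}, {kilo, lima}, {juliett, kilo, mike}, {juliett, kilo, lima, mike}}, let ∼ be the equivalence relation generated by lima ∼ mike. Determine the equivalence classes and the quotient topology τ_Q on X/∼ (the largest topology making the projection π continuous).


X/∼ = {[juliett], [kilo], [lima=mike]}; |τ_Q| = 3.

Equivalence classes: [juliett], [kilo], [lima=mike].
Quotient map π: X → X/∼ sends juliett ↦ [juliett], kilo ↦ [kilo], lima ↦ [lima=mike], mike ↦ [lima=mike].
For each subset V ⊆ X/∼, compute π^{-1}(V) ⊆ X and check whether π^{-1}(V) ∈ τ. V is open in τ_Q iff π^{-1}(V) ∈ τ.
  V = {}: π^{-1}(V) = ∅ ∈ τ ✓.
  V = {[juliett]}: π^{-1}(V) = {juliett} ∉ τ ✗.
  V = {[kilo]}: π^{-1}(V) = {kilo} ∈ τ ✓.
  V = {[juliett], [kilo]}: π^{-1}(V) = {juliett, kilo} ∉ τ ✗.
  V = {[lima=mike]}: π^{-1}(V) = {lima, mike} ∉ τ ✗.
  V = {[juliett], [lima=mike]}: π^{-1}(V) = {juliett, lima, mike} ∉ τ ✗.
  V = {[kilo], [lima=mike]}: π^{-1}(V) = {kilo, lima, mike} ∉ τ ✗.
  V = {[juliett], [kilo], [lima=mike]}: π^{-1}(V) = {juliett, kilo, lima, mike} ∈ τ ✓.
Open sets in the quotient: τ_Q = {{}, {[kilo]}, {[juliett], [kilo], [lima=mike]}} (3 elements).


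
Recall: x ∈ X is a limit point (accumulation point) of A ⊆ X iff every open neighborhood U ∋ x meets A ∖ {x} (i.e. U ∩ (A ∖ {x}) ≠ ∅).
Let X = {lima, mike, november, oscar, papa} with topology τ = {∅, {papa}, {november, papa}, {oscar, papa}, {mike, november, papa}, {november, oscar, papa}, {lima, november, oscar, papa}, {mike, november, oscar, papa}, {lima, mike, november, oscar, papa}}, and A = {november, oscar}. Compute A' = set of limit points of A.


A' = {lima, mike}

For each x ∈ X, list the open sets U ∈ τ with x ∈ U, then check whether U ∩ (A ∖ {x}) ≠ ∅ for every such U.
  x = lima: opens ∋ x are {lima, november, oscar, papa}, {lima, mike, november, oscar, papa}; each meets A ∖ {lima}, so x IS a limit point.
  x = mike: opens ∋ x are {mike, november, papa}, {mike, november, oscar, papa}, {lima, mike, november, oscar, papa}; each meets A ∖ {mike}, so x IS a limit point.
  x = november: open {november, papa} ∋ x has {november, papa} ∩ (A ∖ {november}) = ∅, so x is NOT a limit point.
  x = oscar: open {oscar, papa} ∋ x has {oscar, papa} ∩ (A ∖ {oscar}) = ∅, so x is NOT a limit point.
  x = papa: open {papa} ∋ x has {papa} ∩ (A ∖ {papa}) = ∅, so x is NOT a limit point.
Collecting: A' = {lima, mike}.


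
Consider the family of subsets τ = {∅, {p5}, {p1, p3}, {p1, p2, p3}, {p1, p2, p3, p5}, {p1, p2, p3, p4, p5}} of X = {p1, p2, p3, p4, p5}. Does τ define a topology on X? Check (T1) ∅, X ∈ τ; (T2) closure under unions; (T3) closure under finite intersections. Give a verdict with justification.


τ is NOT a topology on X.

Axiom (T1): ∅ ∈ τ? Yes; X ∈ τ? Yes.
Axiom (T2/T3): check pairwise unions and intersections of members of τ.
Counterexample for (T2): {p5} ∪ {p1, p3} = {p1, p3, p5} ∉ τ. Therefore τ is NOT a topology.


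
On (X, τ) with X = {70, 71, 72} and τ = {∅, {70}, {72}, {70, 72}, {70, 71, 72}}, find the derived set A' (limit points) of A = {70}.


A' = {71}

For each x ∈ X, list the open sets U ∈ τ with x ∈ U, then check whether U ∩ (A ∖ {x}) ≠ ∅ for every such U.
  x = 70: open {70} ∋ x has {70} ∩ (A ∖ {70}) = ∅, so x is NOT a limit point.
  x = 71: opens ∋ x are {70, 71, 72}; each meets A ∖ {71}, so x IS a limit point.
  x = 72: open {72} ∋ x has {72} ∩ (A ∖ {72}) = ∅, so x is NOT a limit point.
Collecting: A' = {71}.


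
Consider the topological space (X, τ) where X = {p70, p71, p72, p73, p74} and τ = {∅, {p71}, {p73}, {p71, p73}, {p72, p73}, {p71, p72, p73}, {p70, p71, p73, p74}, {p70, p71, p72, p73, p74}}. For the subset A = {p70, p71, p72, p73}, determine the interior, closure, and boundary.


int(A) = {p71, p72, p73}, cl(A) = {p70, p71, p72, p73, p74}, ∂A = {p70, p74}.

Closed sets in (X, τ) are complements of opens:
  closed(X, τ) = {∅, {p72}, {p70, p74}, {p70, p71, p74}, {p70, p72, p74}, {p70, p71, p72, p74}, {p70, p72, p73, p74}, {p70, p71, p72, p73, p74}}.
int(A) = ⋃ {U ∈ τ : U ⊆ A}. Opens contained in A: ∅, {p71}, {p73}, {p71, p73}, {p72, p73}, {p71, p72, p73}.
Taking the union of these: int(A) = {p71, p72, p73}.
cl(A) = ⋂ {C closed : A ⊆ C}. Closed sets containing A: {p70, p71, p72, p73, p74}.
Intersecting these: cl(A) = {p70, p71, p72, p73, p74}.
∂A = cl(A) ∖ int(A) = {p70, p71, p72, p73, p74} ∖ {p71, p72, p73} = {p70, p74}.


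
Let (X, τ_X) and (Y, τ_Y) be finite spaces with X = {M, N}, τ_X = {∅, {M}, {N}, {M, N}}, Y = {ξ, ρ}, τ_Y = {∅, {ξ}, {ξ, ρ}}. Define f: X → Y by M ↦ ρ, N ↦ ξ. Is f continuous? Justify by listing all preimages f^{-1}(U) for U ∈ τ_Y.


f IS continuous.

Compute f^{-1}(U) for each U ∈ τ_Y:
  U = ∅: f^{-1}(U) = ∅ ∈ τ_X ✓.
  U = {ξ}: f^{-1}(U) = {N} ∈ τ_X ✓.
  U = {ξ, ρ}: f^{-1}(U) = {M, N} ∈ τ_X ✓.
Every preimage lies in τ_X, so f IS continuous.


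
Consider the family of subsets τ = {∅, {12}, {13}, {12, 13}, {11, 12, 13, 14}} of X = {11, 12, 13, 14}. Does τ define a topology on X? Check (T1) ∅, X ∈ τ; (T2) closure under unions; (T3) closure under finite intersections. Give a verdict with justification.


τ IS a topology on X.

Axiom (T1): ∅ ∈ τ? Yes; X ∈ τ? Yes.
Axiom (T2/T3): check pairwise unions and intersections of members of τ.
All pairwise intersections and unions checked — each lies in τ. Therefore τ satisfies (T1), (T2), (T3): it IS a topology on X.


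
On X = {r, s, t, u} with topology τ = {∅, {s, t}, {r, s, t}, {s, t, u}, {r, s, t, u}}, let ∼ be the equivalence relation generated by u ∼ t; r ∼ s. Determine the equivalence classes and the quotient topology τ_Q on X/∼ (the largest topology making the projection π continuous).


X/∼ = {[r=s], [t=u]}; |τ_Q| = 2.

Equivalence classes: [r=s], [t=u].
Quotient map π: X → X/∼ sends r ↦ [r=s], s ↦ [r=s], t ↦ [t=u], u ↦ [t=u].
For each subset V ⊆ X/∼, compute π^{-1}(V) ⊆ X and check whether π^{-1}(V) ∈ τ. V is open in τ_Q iff π^{-1}(V) ∈ τ.
  V = {}: π^{-1}(V) = ∅ ∈ τ ✓.
  V = {[r=s]}: π^{-1}(V) = {r, s} ∉ τ ✗.
  V = {[t=u]}: π^{-1}(V) = {t, u} ∉ τ ✗.
  V = {[r=s], [t=u]}: π^{-1}(V) = {r, s, t, u} ∈ τ ✓.
Open sets in the quotient: τ_Q = {{}, {[r=s], [t=u]}} (2 elements).


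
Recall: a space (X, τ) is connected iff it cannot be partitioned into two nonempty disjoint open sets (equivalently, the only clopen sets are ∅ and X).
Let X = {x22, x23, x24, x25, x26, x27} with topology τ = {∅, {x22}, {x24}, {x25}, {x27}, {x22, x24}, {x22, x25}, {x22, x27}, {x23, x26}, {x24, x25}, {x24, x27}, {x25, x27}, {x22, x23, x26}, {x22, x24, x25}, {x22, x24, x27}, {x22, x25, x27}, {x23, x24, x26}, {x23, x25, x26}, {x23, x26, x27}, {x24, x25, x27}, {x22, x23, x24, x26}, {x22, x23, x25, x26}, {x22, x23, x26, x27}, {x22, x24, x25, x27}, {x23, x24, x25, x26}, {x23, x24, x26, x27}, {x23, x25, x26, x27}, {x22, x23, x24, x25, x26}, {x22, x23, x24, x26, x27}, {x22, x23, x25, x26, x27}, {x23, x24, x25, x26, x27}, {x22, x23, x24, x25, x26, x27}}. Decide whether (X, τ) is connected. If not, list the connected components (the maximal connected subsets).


(X, τ) is disconnected; components = [{x22}, {x24}, {x25}, {x27}, {x23, x26}].

Find clopen sets (U ∈ τ with X ∖ U ∈ τ):
  U = ∅, X ∖ U = {x22, x23, x24, x25, x26, x27} — both open, so U is clopen.
  U = {x22}, X ∖ U = {x23, x24, x25, x26, x27} — both open, so U is clopen.
  U = {x24}, X ∖ U = {x22, x23, x25, x26, x27} — both open, so U is clopen.
  U = {x25}, X ∖ U = {x22, x23, x24, x26, x27} — both open, so U is clopen.
  U = {x27}, X ∖ U = {x22, x23, x24, x25, x26} — both open, so U is clopen.
  U = {x22, x24}, X ∖ U = {x23, x25, x26, x27} — both open, so U is clopen.
  U = {x22, x25}, X ∖ U = {x23, x24, x26, x27} — both open, so U is clopen.
  U = {x22, x27}, X ∖ U = {x23, x24, x25, x26} — both open, so U is clopen.
  U = {x23, x26}, X ∖ U = {x22, x24, x25, x27} — both open, so U is clopen.
  U = {x24, x25}, X ∖ U = {x22, x23, x26, x27} — both open, so U is clopen.
  U = {x24, x27}, X ∖ U = {x22, x23, x25, x26} — both open, so U is clopen.
  U = {x25, x27}, X ∖ U = {x22, x23, x24, x26} — both open, so U is clopen.
  U = {x22, x23, x26}, X ∖ U = {x24, x25, x27} — both open, so U is clopen.
  U = {x22, x24, x25}, X ∖ U = {x23, x26, x27} — both open, so U is clopen.
  U = {x22, x24, x27}, X ∖ U = {x23, x25, x26} — both open, so U is clopen.
  U = {x22, x25, x27}, X ∖ U = {x23, x24, x26} — both open, so U is clopen.
  U = {x23, x24, x26}, X ∖ U = {x22, x25, x27} — both open, so U is clopen.
  U = {x23, x25, x26}, X ∖ U = {x22, x24, x27} — both open, so U is clopen.
  U = {x23, x26, x27}, X ∖ U = {x22, x24, x25} — both open, so U is clopen.
  U = {x24, x25, x27}, X ∖ U = {x22, x23, x26} — both open, so U is clopen.
  U = {x22, x23, x24, x26}, X ∖ U = {x25, x27} — both open, so U is clopen.
  U = {x22, x23, x25, x26}, X ∖ U = {x24, x27} — both open, so U is clopen.
  U = {x22, x23, x26, x27}, X ∖ U = {x24, x25} — both open, so U is clopen.
  U = {x22, x24, x25, x27}, X ∖ U = {x23, x26} — both open, so U is clopen.
  U = {x23, x24, x25, x26}, X ∖ U = {x22, x27} — both open, so U is clopen.
  U = {x23, x24, x26, x27}, X ∖ U = {x22, x25} — both open, so U is clopen.
  U = {x23, x25, x26, x27}, X ∖ U = {x22, x24} — both open, so U is clopen.
  U = {x22, x23, x24, x25, x26}, X ∖ U = {x27} — both open, so U is clopen.
  U = {x22, x23, x24, x26, x27}, X ∖ U = {x25} — both open, so U is clopen.
  U = {x22, x23, x25, x26, x27}, X ∖ U = {x24} — both open, so U is clopen.
  U = {x23, x24, x25, x26, x27}, X ∖ U = {x22} — both open, so U is clopen.
  U = {x22, x23, x24, x25, x26, x27}, X ∖ U = ∅ — both open, so U is clopen.
Nontrivial clopen(s) exist: e.g. {x23, x24, x26, x27}. So (X, τ) is disconnected.
Compute connected components by grouping points that agree on all clopens:
  component: {x22}
  component: {x24}
  component: {x25}
  component: {x27}
  component: {x23, x26}


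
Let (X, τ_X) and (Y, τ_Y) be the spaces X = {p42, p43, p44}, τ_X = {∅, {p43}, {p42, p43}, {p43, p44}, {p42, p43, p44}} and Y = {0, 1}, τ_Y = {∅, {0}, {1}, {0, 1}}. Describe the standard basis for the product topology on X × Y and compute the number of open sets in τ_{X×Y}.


Basis B = {∅ × ∅, {p43} × {0}, {p43} × {1}, {p42, p43} × {0}, {p42, p43} × {1}, {p43} × {0, 1}, {p43, p44} × {0}, {p43, p44} × {1}, {p42, p43, p44} × {0}, {p42, p43, p44} × {1}, {p42, p43} × {0, 1}, {p43, p44} × {0, 1}, {p42, p43, p44} × {0, 1}}; |τ_{X×Y}| = 25.

Enumerate products U × V with U ∈ τ_X, V ∈ τ_Y (deduplicated):
  ∅ × ∅ = {} (∅)
  {p43} × {0} = {(p43,0)}
  {p43} × {1} = {(p43,1)}
  {p42, p43} × {0} = {(p42,0), (p43,0)}
  {p42, p43} × {1} = {(p42,1), (p43,1)}
  {p43} × {0, 1} = {(p43,0), (p43,1)}
  {p43, p44} × {0} = {(p43,0), (p44,0)}
  {p43, p44} × {1} = {(p43,1), (p44,1)}
  {p42, p43, p44} × {0} = {(p42,0), (p43,0), (p44,0)}
  {p42, p43, p44} × {1} = {(p42,1), (p43,1), (p44,1)}
  {p42, p43} × {0, 1} = {(p42,0), (p42,1), (p43,0), (p43,1)}
  {p43, p44} × {0, 1} = {(p43,0), (p43,1), (p44,0), (p44,1)}
  {p42, p43, p44} × {0, 1} = {(p42,0), (p42,1), (p43,0), (p43,1), (p44,0), (p44,1)}
These 13 distinct sets form the basis B.
Close under arbitrary unions to get τ_{X×Y}; counting gives |τ_{X×Y}| = 25.


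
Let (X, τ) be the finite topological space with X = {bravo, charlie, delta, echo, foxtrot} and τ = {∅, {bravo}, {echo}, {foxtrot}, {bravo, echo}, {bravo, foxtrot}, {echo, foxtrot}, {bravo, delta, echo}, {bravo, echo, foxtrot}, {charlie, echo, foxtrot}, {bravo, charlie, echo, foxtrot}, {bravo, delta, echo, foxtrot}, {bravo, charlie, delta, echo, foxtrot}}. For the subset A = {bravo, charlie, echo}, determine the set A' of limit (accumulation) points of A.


A' = {charlie, delta}

For each x ∈ X, list the open sets U ∈ τ with x ∈ U, then check whether U ∩ (A ∖ {x}) ≠ ∅ for every such U.
  x = bravo: open {bravo} ∋ x has {bravo} ∩ (A ∖ {bravo}) = ∅, so x is NOT a limit point.
  x = charlie: opens ∋ x are {charlie, echo, foxtrot}, {bravo, charlie, echo, foxtrot}, {bravo, charlie, delta, echo, foxtrot}; each meets A ∖ {charlie}, so x IS a limit point.
  x = delta: opens ∋ x are {bravo, delta, echo}, {bravo, delta, echo, foxtrot}, {bravo, charlie, delta, echo, foxtrot}; each meets A ∖ {delta}, so x IS a limit point.
  x = echo: open {echo} ∋ x has {echo} ∩ (A ∖ {echo}) = ∅, so x is NOT a limit point.
  x = foxtrot: open {foxtrot} ∋ x has {foxtrot} ∩ (A ∖ {foxtrot}) = ∅, so x is NOT a limit point.
Collecting: A' = {charlie, delta}.
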